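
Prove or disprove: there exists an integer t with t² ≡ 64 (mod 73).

t = 65

t = 65 works: 65² = 4225, and 4225 − 64 = 4161 = 57·73.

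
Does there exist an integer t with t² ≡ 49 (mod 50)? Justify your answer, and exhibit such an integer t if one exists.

Take t = 43. Then 43² = 1849 = 36·50 + 49, so 43² ≡ 49 (mod 50).

t = 43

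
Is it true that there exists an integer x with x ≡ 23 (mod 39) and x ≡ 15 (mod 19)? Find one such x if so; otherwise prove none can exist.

The moduli 39 and 19 are coprime, so by the Chinese Remainder Theorem a unique solution modulo 741 exists.
Any solution of the first congruence is x = 23 + 39t; substituting into the second, 39t ≡ 15 − 23 ≡ 11 (mod 19).
39 ≡ 1 (mod 19), so this reads 1t ≡ 11 (mod 19). So t ≡ 11 (mod 19).
Taking t = 11 gives x = 23 + 39·11 = 452.
Check: 452 mod 39 = 23, 452 mod 19 = 15. ✓

x = 452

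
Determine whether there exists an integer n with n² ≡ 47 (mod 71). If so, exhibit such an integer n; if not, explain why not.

There is no such integer.

Apply Euler's criterion with the prime 71: 47 is a quadratic residue iff 47^35 ≡ 1 (mod 71), and a non-residue iff it is ≡ −1.
Squaring successively (mod 71): 47^2 = 2209 ≡ 8; 47^4 ≡ 8² = 64 ≡ 64; 47^8 ≡ 64² = 4096 ≡ 49; 47^16 ≡ 49² = 2401 ≡ 58; 47^32 ≡ 58² = 3364 ≡ 27.
Since 35 = 32 + 2 + 1, 47^35 ≡ 27 · 8 · 47; multiplying out mod 71: 27·8 = 216 ≡ 3, then 3·47 = 141 ≡ 70. Thus 47^35 ≡ 70 ≡ −1 (mod 71).
By Euler's criterion 47 is a quadratic non-residue mod 71: no n satisfies n² ≡ 47 (mod 71).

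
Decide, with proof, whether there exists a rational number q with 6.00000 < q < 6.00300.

q = 2005/334

Look for a denominator N such that an integer falls strictly between N·6.00000 and N·6.00300. N = 334 works: 334·6.00000 = 2004.00000 < 2005 < 2005.00200 = 334·6.00300.
Dividing back, 6.00000 < 2005/334 < 6.00300, and 2005/334 is rational.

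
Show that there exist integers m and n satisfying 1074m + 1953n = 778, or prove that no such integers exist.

Both 1074 and 1953 are divisible by gcd(1074, 1953) = 3, hence so is any combination 1074m + 1953n.
But 778 is not a multiple of 3 (it leaves remainder 1).
Hence no integers m, n satisfy the equation.

No, no such integers exist.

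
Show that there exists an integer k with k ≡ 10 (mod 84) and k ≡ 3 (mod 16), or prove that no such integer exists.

gcd(84, 16) = 4. If k ≡ 10 (mod 84) and k ≡ 3 (mod 16), then k ≡ 10 (mod 4) and k ≡ 3 (mod 4).
However 10 ≡ 2 and 3 ≡ 3 (mod 4), and 2 ≠ 3.
Hence the system has no solution.

No such integer exists.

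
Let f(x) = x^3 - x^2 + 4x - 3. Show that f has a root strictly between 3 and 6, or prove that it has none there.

No such root exists.

f(3) = 27 and f(6) = 201, both positive.
f'(x) = 3x^2 - 2x + 4 has discriminant (-2)² − 4·3·4 = -44 < 0, so f' has no real roots and is positive for every real x.
So f is strictly increasing; between 3 and 6 its values lie between f(3) = 27 and f(6) = 201, all positive. Therefore f has no root in (3, 6).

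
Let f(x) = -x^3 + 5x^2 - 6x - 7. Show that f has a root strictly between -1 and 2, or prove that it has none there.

Yes, f has a root in the interval.

f(-1) = 5 and f(2) = -7, which have opposite signs.
f is continuous everywhere (it is a polynomial), in particular on [-1, 2].
By the Intermediate Value Theorem, f takes the value 0 somewhere in the open interval.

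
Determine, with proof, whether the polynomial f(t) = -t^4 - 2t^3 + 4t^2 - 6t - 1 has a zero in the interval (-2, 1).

Such a root exists.

f(-2) = 27 and f(1) = -6, which have opposite signs.
Since f is a polynomial it is continuous on [-2, 1].
By the Intermediate Value Theorem f must vanish at some point of (-2, 1).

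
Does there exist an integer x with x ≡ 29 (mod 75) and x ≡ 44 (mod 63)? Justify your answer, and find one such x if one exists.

The moduli are not coprime: gcd(75, 63) = 3. Compatibility requires 3 ∣ (44 − 29) = 15, which holds, so solutions exist.
Put x = 29 + 75t, so we need 75t ≡ 15 (mod 63), equivalently (divide by 3) 25t ≡ 5 (mod 21).
25 ≡ 4 (mod 21), so this reads 4t ≡ 5 (mod 21). Since 4·16 = 64 = 3·21 + 1, the inverse of 4 mod 21 is 16.
Therefore t ≡ 16·5 = 80 ≡ 17 (mod 21).
Then x = 29 + 75·17 = 1304.
Indeed 1304 ≡ 29 (mod 75) and 1304 ≡ 44 (mod 63).

x = 1304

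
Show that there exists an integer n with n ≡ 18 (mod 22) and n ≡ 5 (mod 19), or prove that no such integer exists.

n = 62

gcd(22, 19) = 1, so the Chinese Remainder Theorem guarantees exactly one residue class mod 418 satisfying both.
Any solution of the first congruence is n = 18 + 22t; substituting into the second, 22t ≡ 5 − 18 ≡ 6 (mod 19).
22 ≡ 3 (mod 19), so this reads 3t ≡ 6 (mod 19). To invert 3 modulo 19: 19 = 6·3 + 1, 3 = 3·1 + 0, and unwinding, 1 = 19 − 6·3. Thus 3⁻¹ ≡ -6 ≡ 13 (mod 19).
Therefore t ≡ 13·6 = 78 ≡ 2 (mod 19).
Taking t = 2 gives n = 18 + 22·2 = 62.
Indeed 62 ≡ 18 (mod 22) and 62 ≡ 5 (mod 19).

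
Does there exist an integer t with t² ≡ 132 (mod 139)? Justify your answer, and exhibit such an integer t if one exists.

139 is prime, so by Euler's criterion 132 is a square mod 139 iff 132^((139−1)/2) = 132^69 ≡ 1 (mod 139).
Squaring successively (mod 139): 132^2 = 17424 ≡ 49; 132^4 ≡ 49² = 2401 ≡ 38; 132^8 ≡ 38² = 1444 ≡ 54; 132^16 ≡ 54² = 2916 ≡ 136; 132^32 ≡ 136² = 18496 ≡ 9; 132^64 ≡ 9² = 81 ≡ 81.
Since 69 = 64 + 4 + 1, 132^69 ≡ 81 · 38 · 132; multiplying out mod 139: 81·38 = 3078 ≡ 20, then 20·132 = 2640 ≡ 138. Thus 132^69 ≡ 138 ≡ −1 (mod 139).
The value −1 means 132 is a non-residue modulo 139, so t² ≡ 132 (mod 139) is impossible.

There is no such integer.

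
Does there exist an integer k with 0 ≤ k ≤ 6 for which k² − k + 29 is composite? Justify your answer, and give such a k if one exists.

k = 5

At k = 5: 5² − 5 + 29 = 49 = 7·7, which is composite.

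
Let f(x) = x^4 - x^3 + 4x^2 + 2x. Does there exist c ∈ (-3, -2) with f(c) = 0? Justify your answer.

f has no root in that interval.

f(-3) = 138 and f(-2) = 36, both positive, so a sign-change argument is unavailable; we show f keeps this sign on the whole interval.
Substitute x = -2 − u, where 0 < u < 1 on the interval. Expanding, f(-2 − u) = u^4 + 9u^3 + 34u^2 + 58u + 36.
The nonzero coefficients here are all positive, so for u > 0 every term is positive (or zero), and the constant term 36 is strictly positive.
Therefore f(x) > 0 throughout (-3, -2), and f has no zero there.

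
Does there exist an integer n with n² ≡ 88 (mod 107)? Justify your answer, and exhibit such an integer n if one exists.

There is no such integer.

107 is prime, so by Euler's criterion 88 is a square mod 107 iff 88^((107−1)/2) = 88^53 ≡ 1 (mod 107).
Squaring successively (mod 107): 88^2 = 7744 ≡ 40; 88^4 ≡ 40² = 1600 ≡ 102; 88^8 ≡ 102² = 10404 ≡ 25; 88^16 ≡ 25² = 625 ≡ 90; 88^32 ≡ 90² = 8100 ≡ 75.
Since 53 = 32 + 16 + 4 + 1, 88^53 ≡ 75 · 90 · 102 · 88; multiplying out mod 107: 75·90 = 6750 ≡ 9, then 9·102 = 918 ≡ 62, then 62·88 = 5456 ≡ 106. Thus 88^53 ≡ 106 ≡ −1 (mod 107).
The value −1 means 88 is a non-residue modulo 107, so n² ≡ 88 (mod 107) is impossible.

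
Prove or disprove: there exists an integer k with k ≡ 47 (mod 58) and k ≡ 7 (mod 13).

k = 163

The moduli 58 and 13 are coprime, so by the Chinese Remainder Theorem a unique solution modulo 754 exists.
Any solution of the first congruence is k = 47 + 58t; substituting into the second, 58t ≡ 7 − 47 ≡ 12 (mod 13).
58 ≡ 6 (mod 13), so this reads 6t ≡ 12 (mod 13). Note 6·11 = 66 ≡ 1 (mod 13) (as 66 − 1 = 5·13), so 6⁻¹ ≡ 11.
Therefore t ≡ 11·12 = 132 ≡ 2 (mod 13).
With t = 2: k = 47 + 58·2 = 163.
Verify: 163 = 2·58 + 47 and 163 = 12·13 + 7. ✓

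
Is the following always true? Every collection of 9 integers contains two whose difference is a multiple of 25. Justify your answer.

No, the set {67, 68, 69, 70, 71, 72, 73, 74, 75} is a counterexample.

Try 9 consecutive integers, 67, 68, …, 75. Their remainders mod 25 are 17, 18, 19, 20, 21, 22, 23, 24, 0 — pairwise different, as any 9 ≤ 25 consecutive integers have distinct residues.
Any two of them differ by at most 8 < 25 and by at least 1, so no difference is a multiple of 25.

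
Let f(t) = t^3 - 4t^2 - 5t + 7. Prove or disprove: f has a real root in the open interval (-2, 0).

f(-2) = -7 and f(0) = 7, which have opposite signs.
Since f is a polynomial it is continuous on [-2, 0].
By the Intermediate Value Theorem, f takes the value 0 somewhere in the open interval.

Such a root exists.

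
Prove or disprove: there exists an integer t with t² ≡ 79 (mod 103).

t = 64 works: 64² = 4096, and 4096 − 79 = 4017 = 39·103.

t = 64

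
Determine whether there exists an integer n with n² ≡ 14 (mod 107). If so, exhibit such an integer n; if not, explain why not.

n = 96

n = 96 works: 96² = 9216, and 9216 − 14 = 9202 = 86·107.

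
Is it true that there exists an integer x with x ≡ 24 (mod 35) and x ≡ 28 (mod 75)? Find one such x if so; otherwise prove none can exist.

Both moduli are multiples of 5 = gcd(35, 75), so any solution would satisfy x ≡ 24 and x ≡ 28 modulo 5 simultaneously.
But 24 mod 5 = 4 while 28 mod 5 = 3, a contradiction.
So no integer satisfies both congruences.

There is no such integer.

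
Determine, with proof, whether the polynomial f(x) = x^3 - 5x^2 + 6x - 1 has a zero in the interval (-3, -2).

The endpoint values f(-3) = -91 and f(-2) = -41 are both negative. Claim: f(x) < 0 for every x in (-3, -2).
Substitute x = -2 − u, where 0 < u < 1 on the interval. Expanding, f(-2 − u) = -u^3 - 11u^2 - 38u - 41.
The nonzero coefficients here are all negative, so for u > 0 every term is negative (or zero), and the constant term -41 is strictly negative.
So f is strictly negative on (-3, -2); no root exists in the interval.

No.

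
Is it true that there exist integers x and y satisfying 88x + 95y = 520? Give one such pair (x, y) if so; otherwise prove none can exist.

x = 75, y = -64

Since gcd(88, 95) = 1, every integer is an integer combination of 88 and 95.
Run the Euclidean algorithm on 95 and 88: 95 = 1·88 + 7, 88 = 12·7 + 4, 7 = 1·4 + 3, 4 = 1·3 + 1, 3 = 3·1 + 0.
Working back up the chain: 1 = 4 − 1·3 = 4 − (7 − 1·4) = −7 + 2·4 = −7 + 2·(88 − 12·7) = 2·88 − 25·7 = 2·88 − 25·(95 − 1·88) = −25·95 + 27·88. So 88·27 + 95·(-25) = 1.
Times 520: 88·14040 + 95·(-13000) = 520, so (14040, -13000) solves it.
Shifting by a multiple of (95, −88) keeps it a solution: x = 14040 − 147·95 = 75, y = -13000 + 147·88 = -64.
Check: 88·75 + 95·(-64) = 6600 − 6080 = 520. ✓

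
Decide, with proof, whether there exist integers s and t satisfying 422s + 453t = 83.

422 and 453 are coprime, so 422s + 453t ranges over all of ℤ.
Euclidean algorithm: 453 = 1·422 + 31, 422 = 13·31 + 19, 31 = 1·19 + 12, 19 = 1·12 + 7, 12 = 1·7 + 5, 7 = 1·5 + 2, 5 = 2·2 + 1, 2 = 2·1 + 0.
Unwinding: 1 = 5 − 2·2 = 5 − 2·(7 − 1·5) = −2·7 + 3·5 = −2·7 + 3·(12 − 1·7) = 3·12 − 5·7 = 3·12 − 5·(19 − 1·12) = −5·19 + 8·12 = −5·19 + 8·(31 − 1·19) = 8·31 − 13·19 = 8·31 − 13·(422 − 13·31) = −13·422 + 177·31 = −13·422 + 177·(453 − 1·422) = 177·453 − 190·422, i.e. 422·(-190) + 453·177 = 1.
Times 83: 422·(-15770) + 453·14691 = 83, so (-15770, 14691) solves it.
Shifting by a multiple of (453, −422) keeps it a solution: s = -15770 + 35·453 = 85, t = 14691 − 35·422 = -79.
Indeed 422·85 + 453·(-79) = 35870 − 35787 = 83.

s = 85, t = -79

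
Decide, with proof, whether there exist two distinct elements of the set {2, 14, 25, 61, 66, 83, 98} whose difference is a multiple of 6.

The pair (2, 14) works.

Both 2 and 14 leave remainder 2 on division by 6; their difference 12 = 2·6 is a multiple of 6.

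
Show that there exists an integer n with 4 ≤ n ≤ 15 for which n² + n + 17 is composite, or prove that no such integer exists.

There is no such integer n in that range.

The values for n = 4, 5, …, 15 are 37, 47, 59, 73, 89, 107, 127, 149, 173, 199, 227, 257, and each of these is prime.
So no value in the range makes the expression composite.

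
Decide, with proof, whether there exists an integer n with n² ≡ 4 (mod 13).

n = 2

Take n = 2. Then 2² = 4, and since 0 ≤ 4 < 13 this is already reduced: 2² ≡ 4 (mod 13).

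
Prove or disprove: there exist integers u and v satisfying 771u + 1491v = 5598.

u = 278, v = -140

Since gcd(771, 1491) = 3 and 5598 = 3·1866, Bézout's identity guarantees a solution.
Dividing through by 3 reduces the equation to 257u + 497v = 1866.
Run the Euclidean algorithm on 497 and 257: 497 = 1·257 + 240, 257 = 1·240 + 17, 240 = 14·17 + 2, 17 = 8·2 + 1, 2 = 2·1 + 0.
Unwinding: 1 = 17 − 8·2 = 17 − 8·(240 − 14·17) = −8·240 + 113·17 = −8·240 + 113·(257 − 1·240) = 113·257 − 121·240 = 113·257 − 121·(497 − 1·257) = −121·497 + 234·257, i.e. 257·234 + 497·(-121) = 1.
Times 1866: 257·436644 + 497·(-225786) = 1866, so (436644, -225786) solves it.
Subtracting 878·497 from u and adding 878·257 to v gives the tidier solution (278, -140).
Indeed 771·278 + 1491·(-140) = 214338 − 208740 = 5598.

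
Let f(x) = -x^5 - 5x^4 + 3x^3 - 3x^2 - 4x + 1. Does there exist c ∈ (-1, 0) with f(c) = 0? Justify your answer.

Yes, f has a root in the interval.

f(-1) = -5 and f(0) = 1, which have opposite signs.
f is continuous everywhere (it is a polynomial), in particular on [-1, 0].
The Intermediate Value Theorem then guarantees some c ∈ (-1, 0) with f(c) = 0.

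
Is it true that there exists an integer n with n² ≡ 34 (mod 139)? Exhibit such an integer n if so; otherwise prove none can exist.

n = 27

Take n = 27. Then 27² = 729 = 5·139 + 34, so 27² ≡ 34 (mod 139).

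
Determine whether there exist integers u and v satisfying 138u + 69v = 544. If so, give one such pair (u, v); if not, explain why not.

gcd(138, 69) = 69, so every integer of the form 138u + 69v is a multiple of 69.
But 544 is not a multiple of 69 (it leaves remainder 61).
Hence no integers u, v satisfy the equation.

No, no such integers exist.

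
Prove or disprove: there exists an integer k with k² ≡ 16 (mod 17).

k = 13

Take k = 13. Then 13² = 169 = 9·17 + 16, so 13² ≡ 16 (mod 17).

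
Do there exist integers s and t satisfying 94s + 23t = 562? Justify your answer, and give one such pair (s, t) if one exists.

Since gcd(94, 23) = 1, every integer is an integer combination of 94 and 23.
Euclidean algorithm: 94 = 4·23 + 2, 23 = 11·2 + 1, 2 = 2·1 + 0.
Working back up the chain: 1 = 23 − 11·2 = 23 − 11·(94 − 4·23) = −11·94 + 45·23. So 94·(-11) + 23·45 = 1.
Multiplying through by 562: s = (-11)·562 = -6182, t = 45·562 = 25290 is a solution.
Shifting by a multiple of (23, −94) keeps it a solution: s = -6182 + 269·23 = 5, t = 25290 − 269·94 = 4.
Indeed 94·5 + 23·4 = 470 + 92 = 562.

s = 5, t = 4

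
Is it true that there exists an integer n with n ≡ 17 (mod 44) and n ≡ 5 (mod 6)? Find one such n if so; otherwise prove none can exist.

n = 17

Here gcd(44, 6) = 2, and both 17 and 5 leave remainder 1 mod 2, so the system is consistent.
In fact n = 17 itself already satisfies 17 mod 6 = 5.
Indeed 17 ≡ 17 (mod 44) and 17 ≡ 5 (mod 6).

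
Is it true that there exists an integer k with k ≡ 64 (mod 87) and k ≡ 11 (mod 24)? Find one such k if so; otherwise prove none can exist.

Both moduli are multiples of 3 = gcd(87, 24), so any solution would satisfy k ≡ 64 and k ≡ 11 modulo 3 simultaneously.
These are incompatible: 64 − 11 = 53 is not divisible by 3.
Therefore no such k exists.

No, no such integer exists.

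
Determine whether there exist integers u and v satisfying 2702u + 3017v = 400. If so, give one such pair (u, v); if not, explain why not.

No such integers exist.

Both 2702 and 3017 are divisible by gcd(2702, 3017) = 7, hence so is any combination 2702u + 3017v.
But 400 is not a multiple of 7 (it leaves remainder 1).
So the equation is unsolvable over ℤ.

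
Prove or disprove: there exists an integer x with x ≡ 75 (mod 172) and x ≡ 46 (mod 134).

No such integer exists.

gcd(172, 134) = 2. If x ≡ 75 (mod 172) and x ≡ 46 (mod 134), then x ≡ 75 (mod 2) and x ≡ 46 (mod 2).
But 75 mod 2 = 1 while 46 mod 2 = 0, a contradiction.
So no integer satisfies both congruences.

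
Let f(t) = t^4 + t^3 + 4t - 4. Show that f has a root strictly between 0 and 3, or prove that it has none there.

Such a root exists.

f(0) = -4 and f(3) = 116, which have opposite signs.
Since f is a polynomial it is continuous on [0, 3].
By the Intermediate Value Theorem f must vanish at some point of (0, 3).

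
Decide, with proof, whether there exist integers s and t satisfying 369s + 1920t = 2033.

No, no such integers exist.

gcd(369, 1920) = 3, so every integer of the form 369s + 1920t is a multiple of 3.
But 2033 = 3·677 + 2, so 3 ∤ 2033.
So the equation is unsolvable over ℤ.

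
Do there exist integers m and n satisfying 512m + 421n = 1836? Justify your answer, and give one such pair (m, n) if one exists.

Since gcd(512, 421) = 1, every integer is an integer combination of 512 and 421.
Dividing repeatedly: 512 = 1·421 + 91, 421 = 4·91 + 57, 91 = 1·57 + 34, 57 = 1·34 + 23, 34 = 1·23 + 11, 23 = 2·11 + 1, 11 = 11·1 + 0.
Working back up the chain: 1 = 23 − 2·11 = 23 − 2·(34 − 1·23) = −2·34 + 3·23 = −2·34 + 3·(57 − 1·34) = 3·57 − 5·34 = 3·57 − 5·(91 − 1·57) = −5·91 + 8·57 = −5·91 + 8·(421 − 4·91) = 8·421 − 37·91 = 8·421 − 37·(512 − 1·421) = −37·512 + 45·421. So 512·(-37) + 421·45 = 1.
Scaling by 1836 gives the particular solution (m, n) = (-67932, 82620).
Shifting by a multiple of (421, −512) keeps it a solution: m = -67932 + 162·421 = 270, n = 82620 − 162·512 = -324.
Check: 512·270 + 421·(-324) = 138240 − 136404 = 1836. ✓

m = 270, n = -324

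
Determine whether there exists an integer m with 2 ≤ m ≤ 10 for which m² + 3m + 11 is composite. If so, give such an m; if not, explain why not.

m = 5

At m = 5: 5² + 3·5 + 11 = 51 = 3·17, which is composite.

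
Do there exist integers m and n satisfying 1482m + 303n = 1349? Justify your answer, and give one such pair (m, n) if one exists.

There are no such integers.

gcd(1482, 303) = 3, so every integer of the form 1482m + 303n is a multiple of 3.
However 1349 leaves remainder 2 on division by 3.
Therefore 1482m + 303n = 1349 has no solution in integers.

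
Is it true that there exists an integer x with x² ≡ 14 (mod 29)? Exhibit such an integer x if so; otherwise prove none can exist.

No, no such integer exists.

29 is prime, so by Euler's criterion 14 is a square mod 29 iff 14^((29−1)/2) = 14^14 ≡ 1 (mod 29).
Repeated squaring mod 29: 14^2 = 196 ≡ 22; 14^4 ≡ 22² = 484 ≡ 20; 14^8 ≡ 20² = 400 ≡ 23.
Since 14 = 8 + 4 + 2, 14^14 ≡ 23 · 20 · 22; multiplying out mod 29: 23·20 = 460 ≡ 25, then 25·22 = 550 ≡ 28. Thus 14^14 ≡ 28 ≡ −1 (mod 29).
By Euler's criterion 14 is a quadratic non-residue mod 29: no x satisfies x² ≡ 14 (mod 29).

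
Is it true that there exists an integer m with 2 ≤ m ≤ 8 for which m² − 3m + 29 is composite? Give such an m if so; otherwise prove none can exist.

m = 7

At m = 7: 7² − 3·7 + 29 = 57 = 3·19, which is composite.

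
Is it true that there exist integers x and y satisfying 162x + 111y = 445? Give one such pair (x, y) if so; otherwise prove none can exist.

Any value of 162x + 111y is a multiple of gcd(162, 111) = 3.
But 445 is not a multiple of 3 (it leaves remainder 1).
Hence no integers x, y satisfy the equation.

No, no such integers exist.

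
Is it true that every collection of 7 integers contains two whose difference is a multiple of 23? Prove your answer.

No; for instance {99, 100, 101, 102, 103, 104, 105} is a counterexample.

Consider the 7 integers 99, 100, …, 105. They lie in distinct residue classes modulo 23, since 7 ≤ 23.
Any two of them differ by at most 6 < 23 and by at least 1, so no difference is a multiple of 23.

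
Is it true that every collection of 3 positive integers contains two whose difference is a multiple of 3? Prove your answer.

Take the 3 consecutive integers 7, 8, 9: their residues mod 3 are all distinct because 3 ≤ 3.
Any two of them differ by at most 2 < 3 and by at least 1, so no difference is a multiple of 3.

No; for instance {7, 8, 9} is a counterexample.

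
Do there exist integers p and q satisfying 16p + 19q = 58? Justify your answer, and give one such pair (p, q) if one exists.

16 and 19 are coprime, so 16p + 19q ranges over all of ℤ.
Euclidean algorithm: 19 = 1·16 + 3, 16 = 5·3 + 1, 3 = 3·1 + 0.
Unwinding: 1 = 16 − 5·3 = 16 − 5·(19 − 1·16) = −5·19 + 6·16, i.e. 16·6 + 19·(-5) = 1.
Multiplying through by 58: p = 6·58 = 348, q = (-5)·58 = -290 is a solution.
Shifting by a multiple of (19, −16) keeps it a solution: p = 348 − 18·19 = 6, q = -290 + 18·16 = -2.
Check: 16·6 + 19·(-2) = 96 − 38 = 58. ✓

p = 6, q = -2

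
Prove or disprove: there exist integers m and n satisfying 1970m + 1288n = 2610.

m = 289, n = -440

gcd(1970, 1288) = 2, and 2 divides 2610, so integer solutions exist.
Dividing through by 2 reduces the equation to 985m + 644n = 1305.
Euclidean algorithm: 985 = 1·644 + 341, 644 = 1·341 + 303, 341 = 1·303 + 38, 303 = 7·38 + 37, 38 = 1·37 + 1, 37 = 37·1 + 0.
Back-substituting, 1 = 38 − 1·37 = 38 − (303 − 7·38) = −303 + 8·38 = −303 + 8·(341 − 1·303) = 8·341 − 9·303 = 8·341 − 9·(644 − 1·341) = −9·644 + 17·341 = −9·644 + 17·(985 − 1·644) = 17·985 − 26·644; that is, 985·17 + 644·(-26) = 1.
Scaling by 1305 gives the particular solution (m, n) = (22185, -33930).
Shifting by a multiple of (644, −985) keeps it a solution: m = 22185 − 34·644 = 289, n = -33930 + 34·985 = -440.
Check: 1970·289 + 1288·(-440) = 569330 − 566720 = 2610. ✓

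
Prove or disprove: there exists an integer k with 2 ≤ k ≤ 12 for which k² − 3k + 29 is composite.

At k = 4: 4² − 3·4 + 29 = 33 = 3·11, which is composite.

k = 4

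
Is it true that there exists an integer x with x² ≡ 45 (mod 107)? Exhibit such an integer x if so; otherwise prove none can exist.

107 is prime, so by Euler's criterion 45 is a square mod 107 iff 45^((107−1)/2) = 45^53 ≡ 1 (mod 107).
Squaring successively (mod 107): 45^2 = 2025 ≡ 99; 45^4 ≡ 99² = 9801 ≡ 64; 45^8 ≡ 64² = 4096 ≡ 30; 45^16 ≡ 30² = 900 ≡ 44; 45^32 ≡ 44² = 1936 ≡ 10.
Since 53 = 32 + 16 + 4 + 1, 45^53 ≡ 10 · 44 · 64 · 45; multiplying out mod 107: 10·44 = 440 ≡ 12, then 12·64 = 768 ≡ 19, then 19·45 = 855 ≡ 106. Thus 45^53 ≡ 106 ≡ −1 (mod 107).
The value −1 means 45 is a non-residue modulo 107, so x² ≡ 45 (mod 107) is impossible.

No, no such integer exists.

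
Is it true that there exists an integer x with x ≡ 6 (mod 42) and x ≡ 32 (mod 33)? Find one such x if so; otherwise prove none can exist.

Both moduli are multiples of 3 = gcd(42, 33), so any solution would satisfy x ≡ 6 and x ≡ 32 modulo 3 simultaneously.
But 6 mod 3 = 0 while 32 mod 3 = 2, a contradiction.
Therefore no such x exists.

There is no such integer.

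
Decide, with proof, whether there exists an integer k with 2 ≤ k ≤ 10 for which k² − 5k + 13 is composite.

At k = 9: 9² − 5·9 + 13 = 49 = 7·7, which is composite.

k = 9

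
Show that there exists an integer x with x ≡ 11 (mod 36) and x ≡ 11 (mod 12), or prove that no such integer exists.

x = 11

gcd(36, 12) = 12. A simultaneous solution exists iff 11 ≡ 11 (mod 12); here 11 mod 12 = 11 = 11 mod 12, so it does.
The smallest candidate x = 11 works directly: 11 ≡ 11 (mod 12).
Verify: 11 = 0·36 + 11 and 11 = 0·12 + 11. ✓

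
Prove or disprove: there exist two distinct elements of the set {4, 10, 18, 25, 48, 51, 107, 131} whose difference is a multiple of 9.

Reduce each element modulo 9: 4↦4, 10↦1, 18↦0, 25↦7, 48↦3, 51↦6, 107↦8, 131↦5.
These 8 residues are pairwise different, hence no difference of two elements is divisible by 9.

No, no such pair exists.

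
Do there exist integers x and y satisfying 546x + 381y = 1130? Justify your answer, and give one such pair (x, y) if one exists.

No such integers exist.

Both 546 and 381 are divisible by gcd(546, 381) = 3, hence so is any combination 546x + 381y.
But 1130 = 3·376 + 2, so 3 ∤ 1130.
So the equation is unsolvable over ℤ.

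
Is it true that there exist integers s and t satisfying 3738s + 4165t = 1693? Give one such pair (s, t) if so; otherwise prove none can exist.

gcd(3738, 4165) = 7, so every integer of the form 3738s + 4165t is a multiple of 7.
However 1693 leaves remainder 6 on division by 7.
So the equation is unsolvable over ℤ.

No, no such integers exist.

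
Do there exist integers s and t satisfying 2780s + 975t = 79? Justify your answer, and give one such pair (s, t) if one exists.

No such integers exist.

Both 2780 and 975 are divisible by gcd(2780, 975) = 5, hence so is any combination 2780s + 975t.
But 79 is not a multiple of 5 (it leaves remainder 4).
So the equation is unsolvable over ℤ.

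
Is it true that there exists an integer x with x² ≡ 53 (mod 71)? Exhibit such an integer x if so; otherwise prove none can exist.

71 is prime, so by Euler's criterion 53 is a square mod 71 iff 53^((71−1)/2) = 53^35 ≡ 1 (mod 71).
Squaring successively (mod 71): 53^2 = 2809 ≡ 40; 53^4 ≡ 40² = 1600 ≡ 38; 53^8 ≡ 38² = 1444 ≡ 24; 53^16 ≡ 24² = 576 ≡ 8; 53^32 ≡ 8² = 64 ≡ 64.
Since 35 = 32 + 2 + 1, 53^35 ≡ 64 · 40 · 53; multiplying out mod 71: 64·40 = 2560 ≡ 4, then 4·53 = 212 ≡ 70. Thus 53^35 ≡ 70 ≡ −1 (mod 71).
The value −1 means 53 is a non-residue modulo 71, so x² ≡ 53 (mod 71) is impossible.

No, no such integer exists.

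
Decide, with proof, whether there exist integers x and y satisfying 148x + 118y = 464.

Every value of 148x + 118y is a multiple of gcd(148, 118) = 2; since 2 ∣ 464, solutions exist.
Dividing through by 2 reduces the equation to 74x + 59y = 232.
Dividing repeatedly: 74 = 1·59 + 15, 59 = 3·15 + 14, 15 = 1·14 + 1, 14 = 14·1 + 0.
Unwinding: 1 = 15 − 1·14 = 15 − (59 − 3·15) = −59 + 4·15 = −59 + 4·(74 − 1·59) = 4·74 − 5·59, i.e. 74·4 + 59·(-5) = 1.
Times 232: 74·928 + 59·(-1160) = 232, so (928, -1160) solves it.
Subtracting 15·59 from x and adding 15·74 to y gives the tidier solution (43, -50).
Check: 148·43 + 118·(-50) = 6364 − 5900 = 464. ✓

x = 43, y = -50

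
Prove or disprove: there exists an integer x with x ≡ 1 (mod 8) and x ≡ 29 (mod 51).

x = 233

gcd(8, 51) = 1, so the Chinese Remainder Theorem guarantees exactly one residue class mod 408 satisfying both.
Any solution of the first congruence is x = 1 + 8t; substituting into the second, 8t ≡ 29 − 1 ≡ 28 (mod 51).
To invert 8 modulo 51: 51 = 6·8 + 3, 8 = 2·3 + 2, 3 = 1·2 + 1, 2 = 2·1 + 0, and unwinding, 1 = 3 − 1·2 = 3 − (8 − 2·3) = −8 + 3·3 = −8 + 3·(51 − 6·8) = 3·51 − 19·8. Thus 8⁻¹ ≡ -19 ≡ 32 (mod 51).
Multiplying by 32: t ≡ 32·28 = 896 ≡ 29 (mod 51).
With t = 29: x = 1 + 8·29 = 233.
Indeed 233 ≡ 1 (mod 8) and 233 ≡ 29 (mod 51).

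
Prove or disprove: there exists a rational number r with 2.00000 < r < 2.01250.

r = 163/81

Scale by 81: the interval becomes (162.00000, 163.01250), which contains the integer 163.
Dividing back, 2.00000 < 163/81 < 2.01250, and 163/81 is rational.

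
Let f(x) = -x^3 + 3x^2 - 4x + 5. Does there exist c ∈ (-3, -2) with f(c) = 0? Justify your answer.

f has no root in that interval.

f(-3) = 71 and f(-2) = 33, both positive.
The derivative f'(x) = -3x^2 + 6x - 4 is a quadratic with discriminant 6² − 4·(-3)·(-4) = -12 < 0; it never vanishes, so it is always negative (sign of the leading coefficient).
So f is strictly decreasing; between -3 and -2 its values lie between f(-3) = 71 and f(-2) = 33, all positive. Therefore f has no root in (-3, -2).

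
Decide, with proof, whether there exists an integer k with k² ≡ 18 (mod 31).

Take k = 24. Then 24² = 576 = 18·31 + 18, so 24² ≡ 18 (mod 31).

k = 24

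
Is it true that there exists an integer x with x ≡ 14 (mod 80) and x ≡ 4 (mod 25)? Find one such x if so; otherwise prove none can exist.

Here gcd(80, 25) = 5, and both 14 and 4 leave remainder 4 mod 5, so the system is consistent.
Step through x = 14, 14 + 80, 14 + 2·80, …: the values 14, 94, 174, 254 reduce mod 25 to 14, 19, 24, 4. The value 254 hits 4.
Verify: 254 = 3·80 + 14 and 254 = 10·25 + 4. ✓

x = 254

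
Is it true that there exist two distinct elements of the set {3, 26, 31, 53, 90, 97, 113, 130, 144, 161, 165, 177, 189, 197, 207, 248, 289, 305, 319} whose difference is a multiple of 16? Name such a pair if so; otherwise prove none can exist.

Yes: 26 and 90.

26 mod 16 = 10 and 90 mod 16 = 10, so 90 − 26 = 64 = 4·16.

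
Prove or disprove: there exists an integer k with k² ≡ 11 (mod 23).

No, no such integer exists.

Apply Euler's criterion with the prime 23: 11 is a quadratic residue iff 11^11 ≡ 1 (mod 23), and a non-residue iff it is ≡ −1.
Repeated squaring mod 23: 11^2 = 121 ≡ 6; 11^4 ≡ 6² = 36 ≡ 13; 11^8 ≡ 13² = 169 ≡ 8.
Since 11 = 8 + 2 + 1, 11^11 ≡ 8 · 6 · 11; multiplying out mod 23: 8·6 = 48 ≡ 2, then 2·11 = 22 ≡ 22. Thus 11^11 ≡ 22 ≡ −1 (mod 23).
The value −1 means 11 is a non-residue modulo 23, so k² ≡ 11 (mod 23) is impossible.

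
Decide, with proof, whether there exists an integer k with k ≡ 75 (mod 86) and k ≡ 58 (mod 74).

There is no such integer.

Reduce both congruences modulo 2, which divides 86 and 74: they say k ≡ 75 (mod 2) and k ≡ 58 (mod 2).
But 75 mod 2 = 1 while 58 mod 2 = 0, a contradiction.
Hence the system has no solution.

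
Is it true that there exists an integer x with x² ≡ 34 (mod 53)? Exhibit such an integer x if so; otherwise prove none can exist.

53 is prime, so by Euler's criterion 34 is a square mod 53 iff 34^((53−1)/2) = 34^26 ≡ 1 (mod 53).
Repeated squaring mod 53: 34^2 = 1156 ≡ 43; 34^4 ≡ 43² = 1849 ≡ 47; 34^8 ≡ 47² = 2209 ≡ 36; 34^16 ≡ 36² = 1296 ≡ 24.
Since 26 = 16 + 8 + 2, 34^26 ≡ 24 · 36 · 43; multiplying out mod 53: 24·36 = 864 ≡ 16, then 16·43 = 688 ≡ 52. Thus 34^26 ≡ 52 ≡ −1 (mod 53).
The value −1 means 34 is a non-residue modulo 53, so x² ≡ 34 (mod 53) is impossible.

There is no such integer.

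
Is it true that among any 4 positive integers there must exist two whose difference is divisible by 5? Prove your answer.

No, the set {10, 11, 12, 13} is a counterexample.

Take the 4 consecutive integers 10, 11, 12, 13: their residues mod 5 are all distinct because 4 ≤ 5.
The differences between them range over 1, …, 3, none of which is divisible by 5.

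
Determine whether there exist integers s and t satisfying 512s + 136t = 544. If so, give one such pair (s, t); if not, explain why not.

s = 0, t = 4

gcd(512, 136) = 8, and 8 divides 544, so integer solutions exist.
Dividing through by 8 reduces the equation to 64s + 17t = 68.
Euclidean algorithm: 64 = 3·17 + 13, 17 = 1·13 + 4, 13 = 3·4 + 1, 4 = 4·1 + 0.
Back-substituting, 1 = 13 − 3·4 = 13 − 3·(17 − 1·13) = −3·17 + 4·13 = −3·17 + 4·(64 − 3·17) = 4·64 − 15·17; that is, 64·4 + 17·(-15) = 1.
Times 68: 64·272 + 17·(-1020) = 68, so (272, -1020) solves it.
The general solution is s = 272 + 17k, t = -1020 − 64k; taking k = -16 gives the smaller pair s = 0, t = 4.
Indeed 512·0 + 136·4 = 0 + 544 = 544.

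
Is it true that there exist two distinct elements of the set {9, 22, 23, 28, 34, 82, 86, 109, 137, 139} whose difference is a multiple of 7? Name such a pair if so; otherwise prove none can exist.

9 mod 7 = 2 and 23 mod 7 = 2, so 23 − 9 = 14 = 2·7.

9 and 23 are such a pair.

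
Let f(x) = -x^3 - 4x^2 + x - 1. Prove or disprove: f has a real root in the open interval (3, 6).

The endpoint values f(3) = -61 and f(6) = -355 are both negative. Claim: f(x) < 0 for every x in (3, 6).
Substitute x = 3 + u, where 0 < u < 3 on the interval. Expanding, f(3 + u) = -u^3 - 13u^2 - 50u - 61.
The nonzero coefficients here are all negative, so for u > 0 every term is negative (or zero), and the constant term -61 is strictly negative.
Therefore f(x) < 0 throughout (3, 6), and f has no zero there.

No such root exists.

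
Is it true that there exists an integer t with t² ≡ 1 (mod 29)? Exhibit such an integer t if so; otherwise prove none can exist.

t = 28

t = 28 works: 28² = 784, and 784 − 1 = 783 = 27·29.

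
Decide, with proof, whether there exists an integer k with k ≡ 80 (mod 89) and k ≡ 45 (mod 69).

k = 4530

Since 89 and 69 share no common factor, CRT says the pair of congruences has a solution (unique mod 6141).
Write k = 80 + 89t and require 80 + 89t ≡ 45 (mod 69), i.e. 89t ≡ 34 (mod 69).
89 ≡ 20 (mod 69), so this reads 20t ≡ 34 (mod 69). Invert 20 mod 69 by the Euclidean algorithm: 69 = 3·20 + 9, 20 = 2·9 + 2, 9 = 4·2 + 1, 2 = 2·1 + 0; back-substituting, 1 = 9 − 4·2 = 9 − 4·(20 − 2·9) = −4·20 + 9·9 = −4·20 + 9·(69 − 3·20) = 9·69 − 31·20. Hence 20·(-31) ≡ 1, so 20⁻¹ ≡ -31 ≡ 38 (mod 69).
Multiplying by 38: t ≡ 38·34 = 1292 ≡ 50 (mod 69).
With t = 50: k = 80 + 89·50 = 4530.
Indeed 4530 ≡ 80 (mod 89) and 4530 ≡ 45 (mod 69).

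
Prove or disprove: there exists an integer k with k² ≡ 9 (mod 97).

k = 94

Take k = 94. Then 94² = 8836 = 91·97 + 9, so 94² ≡ 9 (mod 97).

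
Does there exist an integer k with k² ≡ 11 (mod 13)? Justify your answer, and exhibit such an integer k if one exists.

Squares mod 13 repeat after k = 6 (as (−k)² = k²); for k = 0..6 they are 0, 1, 4, 9, 3, 12, 10.
The set of squares mod 13 is therefore {0, 1, 3, 4, 9, 10, 12}, which does not contain 11.
Hence no integer k has k² ≡ 11 (mod 13).

No such integer exists.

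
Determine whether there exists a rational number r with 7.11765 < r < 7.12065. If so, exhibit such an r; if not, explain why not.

r = 178/25

Scale by 25: the interval becomes (177.94125, 178.01625), which contains the integer 178.
So r = 178/25 works: it is a ratio of integers, and dividing 25·7.11765 < 178 < 25·7.12065 through by 25 gives 7.11765 < 178/25 < 7.12065.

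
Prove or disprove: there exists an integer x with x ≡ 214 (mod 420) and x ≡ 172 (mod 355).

There is no such integer.

Both moduli are multiples of 5 = gcd(420, 355), so any solution would satisfy x ≡ 214 and x ≡ 172 modulo 5 simultaneously.
But 214 mod 5 = 4 while 172 mod 5 = 2, a contradiction.
Hence the system has no solution.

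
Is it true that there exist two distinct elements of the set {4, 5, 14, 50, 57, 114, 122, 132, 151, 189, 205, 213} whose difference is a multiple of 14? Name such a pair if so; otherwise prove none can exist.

Two integers differ by a multiple of 14 exactly when they have the same residue mod 14. The residues are 4↦4, 5↦5, 14↦0, 50↦8, 57↦1, 114↦2, 122↦10, 132↦6, 151↦11, 189↦7, 205↦9, 213↦3.
All 12 residues are distinct, so no two elements differ by a multiple of 14.

There is no such pair.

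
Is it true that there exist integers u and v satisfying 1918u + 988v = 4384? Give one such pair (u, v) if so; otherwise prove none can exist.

Since gcd(1918, 988) = 2 and 4384 = 2·2192, Bézout's identity guarantees a solution.
Dividing through by 2 reduces the equation to 959u + 494v = 2192.
Run the Euclidean algorithm on 959 and 494: 959 = 1·494 + 465, 494 = 1·465 + 29, 465 = 16·29 + 1, 29 = 29·1 + 0.
Unwinding: 1 = 465 − 16·29 = 465 − 16·(494 − 1·465) = −16·494 + 17·465 = −16·494 + 17·(959 − 1·494) = 17·959 − 33·494, i.e. 959·17 + 494·(-33) = 1.
Scaling by 2192 gives the particular solution (u, v) = (37264, -72336).
The general solution is u = 37264 + 494k, v = -72336 − 959k; taking k = -75 gives the smaller pair u = 214, v = -411.
Check: 1918·214 + 988·(-411) = 410452 − 406068 = 4384. ✓

u = 214, v = -411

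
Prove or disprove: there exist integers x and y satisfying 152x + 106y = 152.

x = 1, y = 0

gcd(152, 106) = 2, and 2 divides 152, so integer solutions exist.
Dividing through by 2 reduces the equation to 76x + 53y = 76.
Dividing repeatedly: 76 = 1·53 + 23, 53 = 2·23 + 7, 23 = 3·7 + 2, 7 = 3·2 + 1, 2 = 2·1 + 0.
Back-substituting, 1 = 7 − 3·2 = 7 − 3·(23 − 3·7) = −3·23 + 10·7 = −3·23 + 10·(53 − 2·23) = 10·53 − 23·23 = 10·53 − 23·(76 − 1·53) = −23·76 + 33·53; that is, 76·(-23) + 53·33 = 1.
Multiplying through by 76: x = (-23)·76 = -1748, y = 33·76 = 2508 is a solution.
The general solution is x = -1748 + 53k, y = 2508 − 76k; taking k = 33 gives the smaller pair x = 1, y = 0.
Indeed 152·1 + 106·0 = 152 + 0 = 152.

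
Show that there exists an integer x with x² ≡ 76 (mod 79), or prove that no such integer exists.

x = 47

x = 47 works: 47² = 2209, and 2209 − 76 = 2133 = 27·79.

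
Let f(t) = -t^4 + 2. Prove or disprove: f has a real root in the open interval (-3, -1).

Yes, f has a root in the interval.

f(-3) = -79 and f(-1) = 1, which have opposite signs.
As a polynomial, f is continuous on every closed interval.
By the Intermediate Value Theorem f must vanish at some point of (-3, -1).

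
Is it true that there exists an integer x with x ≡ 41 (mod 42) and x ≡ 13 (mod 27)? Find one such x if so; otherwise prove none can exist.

There is no such integer.

Both moduli are multiples of 3 = gcd(42, 27), so any solution would satisfy x ≡ 41 and x ≡ 13 modulo 3 simultaneously.
However 41 ≡ 2 and 13 ≡ 1 (mod 3), and 2 ≠ 1.
So no integer satisfies both congruences.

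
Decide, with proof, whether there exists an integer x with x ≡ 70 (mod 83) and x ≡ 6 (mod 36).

x = 402

Since 83 and 36 share no common factor, CRT says the pair of congruences has a solution (unique mod 2988).
Any solution of the first congruence is x = 70 + 83t; substituting into the second, 83t ≡ 6 − 70 ≡ 8 (mod 36).
83 ≡ 11 (mod 36), so this reads 11t ≡ 8 (mod 36). Note 11·23 = 253 ≡ 1 (mod 36) (as 253 − 1 = 7·36), so 11⁻¹ ≡ 23.
Multiplying by 23: t ≡ 23·8 = 184 ≡ 4 (mod 36).
Taking t = 4 gives x = 70 + 83·4 = 402.
Check: 402 mod 83 = 70, 402 mod 36 = 6. ✓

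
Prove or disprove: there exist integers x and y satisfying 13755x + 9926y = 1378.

Both 13755 and 9926 are divisible by gcd(13755, 9926) = 7, hence so is any combination 13755x + 9926y.
But 1378 is not a multiple of 7 (it leaves remainder 6).
Therefore 13755x + 9926y = 1378 has no solution in integers.

No such integers exist.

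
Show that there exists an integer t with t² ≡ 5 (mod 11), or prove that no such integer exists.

t = 4 works: 4² = 16, and 16 − 5 = 11 = 1·11.

t = 4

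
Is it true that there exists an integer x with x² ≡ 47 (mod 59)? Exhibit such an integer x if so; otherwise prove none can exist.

Apply Euler's criterion with the prime 59: 47 is a quadratic residue iff 47^29 ≡ 1 (mod 59), and a non-residue iff it is ≡ −1.
Repeated squaring mod 59: 47^2 = 2209 ≡ 26; 47^4 ≡ 26² = 676 ≡ 27; 47^8 ≡ 27² = 729 ≡ 21; 47^16 ≡ 21² = 441 ≡ 28.
Since 29 = 16 + 8 + 4 + 1, 47^29 ≡ 28 · 21 · 27 · 47; multiplying out mod 59: 28·21 = 588 ≡ 57, then 57·27 = 1539 ≡ 5, then 5·47 = 235 ≡ 58. Thus 47^29 ≡ 58 ≡ −1 (mod 59).
The value −1 means 47 is a non-residue modulo 59, so x² ≡ 47 (mod 59) is impossible.

No such integer exists.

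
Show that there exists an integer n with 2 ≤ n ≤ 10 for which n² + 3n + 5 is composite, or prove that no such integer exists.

n = 4

At n = 4: 4² + 3·4 + 5 = 33 = 3·11, which is composite.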